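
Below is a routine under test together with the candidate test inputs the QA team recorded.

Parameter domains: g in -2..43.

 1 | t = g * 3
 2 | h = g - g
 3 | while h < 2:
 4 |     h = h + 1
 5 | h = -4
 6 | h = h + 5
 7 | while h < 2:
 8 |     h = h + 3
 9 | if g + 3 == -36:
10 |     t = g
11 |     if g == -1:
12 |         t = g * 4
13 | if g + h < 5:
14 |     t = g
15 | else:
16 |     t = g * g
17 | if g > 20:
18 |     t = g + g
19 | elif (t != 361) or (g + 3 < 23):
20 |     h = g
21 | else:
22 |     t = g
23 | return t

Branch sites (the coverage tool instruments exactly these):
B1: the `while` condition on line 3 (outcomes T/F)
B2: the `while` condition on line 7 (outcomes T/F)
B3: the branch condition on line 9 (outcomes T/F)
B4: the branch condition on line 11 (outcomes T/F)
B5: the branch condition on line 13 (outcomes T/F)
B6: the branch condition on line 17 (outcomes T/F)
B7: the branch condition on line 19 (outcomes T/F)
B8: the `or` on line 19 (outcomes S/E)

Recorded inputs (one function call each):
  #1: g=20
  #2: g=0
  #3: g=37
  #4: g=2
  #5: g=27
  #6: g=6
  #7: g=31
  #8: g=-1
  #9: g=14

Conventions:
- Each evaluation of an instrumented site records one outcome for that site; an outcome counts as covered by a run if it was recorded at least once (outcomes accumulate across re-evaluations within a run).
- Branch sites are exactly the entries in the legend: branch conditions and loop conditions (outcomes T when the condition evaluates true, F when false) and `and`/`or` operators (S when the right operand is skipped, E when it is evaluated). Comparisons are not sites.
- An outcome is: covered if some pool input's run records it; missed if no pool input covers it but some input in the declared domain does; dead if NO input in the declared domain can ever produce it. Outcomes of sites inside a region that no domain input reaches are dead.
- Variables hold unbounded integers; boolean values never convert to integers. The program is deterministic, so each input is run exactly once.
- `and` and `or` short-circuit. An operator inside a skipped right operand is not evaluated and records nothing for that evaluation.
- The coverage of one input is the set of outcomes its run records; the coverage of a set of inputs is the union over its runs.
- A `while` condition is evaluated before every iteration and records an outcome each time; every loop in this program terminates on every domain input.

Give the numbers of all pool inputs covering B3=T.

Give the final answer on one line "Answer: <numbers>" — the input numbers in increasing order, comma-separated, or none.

input #1 (g=20): never hits B3=T
input #2 (g=0): never hits B3=T
input #3 (g=37): never hits B3=T
input #4 (g=2): never hits B3=T
input #5 (g=27): never hits B3=T
input #6 (g=6): never hits B3=T
input #7 (g=31): never hits B3=T
input #8 (g=-1): never hits B3=T
input #9 (g=14): never hits B3=T

Answer: none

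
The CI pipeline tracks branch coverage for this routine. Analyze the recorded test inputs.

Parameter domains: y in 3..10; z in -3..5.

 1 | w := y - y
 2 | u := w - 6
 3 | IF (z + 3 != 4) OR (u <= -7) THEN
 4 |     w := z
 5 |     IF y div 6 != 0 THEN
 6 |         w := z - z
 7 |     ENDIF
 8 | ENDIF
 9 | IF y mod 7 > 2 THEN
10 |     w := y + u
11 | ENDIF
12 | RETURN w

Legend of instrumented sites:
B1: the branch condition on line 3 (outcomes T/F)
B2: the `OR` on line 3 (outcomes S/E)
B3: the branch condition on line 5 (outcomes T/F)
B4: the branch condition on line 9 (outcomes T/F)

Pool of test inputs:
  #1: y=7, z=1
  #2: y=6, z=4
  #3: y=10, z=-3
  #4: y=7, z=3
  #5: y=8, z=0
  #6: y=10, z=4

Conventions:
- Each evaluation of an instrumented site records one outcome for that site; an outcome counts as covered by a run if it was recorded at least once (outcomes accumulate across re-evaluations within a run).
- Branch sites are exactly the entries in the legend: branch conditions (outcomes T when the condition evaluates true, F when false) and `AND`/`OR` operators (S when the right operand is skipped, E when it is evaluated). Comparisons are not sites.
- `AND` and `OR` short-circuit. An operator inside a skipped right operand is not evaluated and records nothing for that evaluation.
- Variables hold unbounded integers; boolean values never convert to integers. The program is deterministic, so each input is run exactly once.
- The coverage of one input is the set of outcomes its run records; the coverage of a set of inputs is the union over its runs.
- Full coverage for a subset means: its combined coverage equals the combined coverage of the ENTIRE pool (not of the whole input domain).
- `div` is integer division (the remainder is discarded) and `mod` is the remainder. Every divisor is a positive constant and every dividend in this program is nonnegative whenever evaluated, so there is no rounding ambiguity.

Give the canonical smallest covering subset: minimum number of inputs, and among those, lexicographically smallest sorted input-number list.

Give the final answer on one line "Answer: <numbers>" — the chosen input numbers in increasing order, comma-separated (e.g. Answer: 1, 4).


input #1, y=7, z=1: events B2->E, B1->F, B4->F; outcomes B1=F, B2=E, B4=F
input #2, y=6, z=4: events B2->S, B1->T, B3->T, B4->T; outcomes B1=T, B2=S, B3=T, B4=T
input #3, y=10, z=-3: events B2->S, B1->T, B3->T, B4->T; outcomes B1=T, B2=S, B3=T, B4=T
input #4, y=7, z=3: events B2->S, B1->T, B3->T, B4->F; outcomes B1=T, B2=S, B3=T, B4=F
input #5, y=8, z=0: events B2->S, B1->T, B3->T, B4->F; outcomes B1=T, B2=S, B3=T, B4=F
input #6, y=10, z=4: events B2->S, B1->T, B3->T, B4->T; outcomes B1=T, B2=S, B3=T, B4=T
together the pool reaches 7 outcomes: B1=T, B1=F, B2=S, B2=E, B3=T, B4=T, B4=F
no size-1 subset reaches all 7 outcomes (best union: 4/7)
at size 2, {1, 2} reaches all 7 outcomes; every lexicographically earlier size-2 subset fails
Answer: 1, 2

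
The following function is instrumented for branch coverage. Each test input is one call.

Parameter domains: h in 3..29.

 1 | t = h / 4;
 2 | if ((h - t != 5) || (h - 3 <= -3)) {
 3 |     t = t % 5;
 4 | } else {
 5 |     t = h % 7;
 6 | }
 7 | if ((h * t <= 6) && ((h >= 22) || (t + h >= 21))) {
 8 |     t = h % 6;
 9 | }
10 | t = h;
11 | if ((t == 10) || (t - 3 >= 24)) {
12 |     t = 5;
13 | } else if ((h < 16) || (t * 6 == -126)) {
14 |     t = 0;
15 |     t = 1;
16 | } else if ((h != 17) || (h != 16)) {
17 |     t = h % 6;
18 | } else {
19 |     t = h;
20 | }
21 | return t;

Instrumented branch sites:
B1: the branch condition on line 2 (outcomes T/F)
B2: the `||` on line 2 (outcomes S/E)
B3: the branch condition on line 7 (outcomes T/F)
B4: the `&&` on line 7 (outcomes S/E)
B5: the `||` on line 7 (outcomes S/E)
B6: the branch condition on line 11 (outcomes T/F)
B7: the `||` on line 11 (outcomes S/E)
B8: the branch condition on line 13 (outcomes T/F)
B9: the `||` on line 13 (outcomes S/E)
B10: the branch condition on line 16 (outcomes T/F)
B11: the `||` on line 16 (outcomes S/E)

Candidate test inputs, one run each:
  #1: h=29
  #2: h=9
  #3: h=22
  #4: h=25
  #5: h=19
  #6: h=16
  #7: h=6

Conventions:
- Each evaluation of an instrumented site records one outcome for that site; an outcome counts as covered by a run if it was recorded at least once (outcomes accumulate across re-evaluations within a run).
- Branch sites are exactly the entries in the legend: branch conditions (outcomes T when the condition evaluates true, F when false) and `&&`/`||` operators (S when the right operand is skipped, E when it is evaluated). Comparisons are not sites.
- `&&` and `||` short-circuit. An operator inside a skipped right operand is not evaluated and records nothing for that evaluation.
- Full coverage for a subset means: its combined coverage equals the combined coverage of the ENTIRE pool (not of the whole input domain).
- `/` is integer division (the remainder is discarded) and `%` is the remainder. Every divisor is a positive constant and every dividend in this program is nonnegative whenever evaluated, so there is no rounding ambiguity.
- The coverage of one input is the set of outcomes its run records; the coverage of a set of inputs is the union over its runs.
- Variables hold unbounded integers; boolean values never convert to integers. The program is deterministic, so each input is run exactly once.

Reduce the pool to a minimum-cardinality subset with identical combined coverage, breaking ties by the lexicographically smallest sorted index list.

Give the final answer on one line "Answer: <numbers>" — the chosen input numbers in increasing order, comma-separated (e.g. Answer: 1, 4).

test 1 (h=29) hits B1=T, B2=S, B3=F, B4=S, B6=T, B7=E
test 2 (h=9) hits B1=T, B2=S, B3=F, B4=S, B6=F, B7=E, B8=T, B9=S
test 3 (h=22) hits B1=T, B2=S, B3=T, B4=E, B5=S, B6=F, B7=E, B8=F, B9=E, B10=T, B11=S
test 4 (h=25) hits B1=T, B2=S, B3=F, B4=S, B6=F, B7=E, B8=F, B9=E, B10=T, B11=S
test 5 (h=19) hits B1=T, B2=S, B3=F, B4=S, B6=F, B7=E, B8=F, B9=E, B10=T, B11=S
test 6 (h=16) hits B1=T, B2=S, B3=F, B4=S, B6=F, B7=E, B8=F, B9=E, B10=T, B11=S
test 7 (h=6) hits B1=F, B2=E, B3=F, B4=S, B6=F, B7=E, B8=T, B9=S
union over all inputs: B1=T, B1=F, B2=S, B2=E, B3=T, B3=F, B4=S, B4=E, B5=S, B6=T, B6=F, B7=E, B8=T, B8=F, B9=S, B9=E, B10=T, B11=S (18 outcomes)
no size-1 subset reaches all 18 outcomes (best union: 11/18)
no size-2 subset reaches all 18 outcomes (best union: 17/18)
size 3: inputs {1, 3, 7} cover all 18 outcomes, and no lexicographically smaller subset of this size does

Answer: 1, 3, 7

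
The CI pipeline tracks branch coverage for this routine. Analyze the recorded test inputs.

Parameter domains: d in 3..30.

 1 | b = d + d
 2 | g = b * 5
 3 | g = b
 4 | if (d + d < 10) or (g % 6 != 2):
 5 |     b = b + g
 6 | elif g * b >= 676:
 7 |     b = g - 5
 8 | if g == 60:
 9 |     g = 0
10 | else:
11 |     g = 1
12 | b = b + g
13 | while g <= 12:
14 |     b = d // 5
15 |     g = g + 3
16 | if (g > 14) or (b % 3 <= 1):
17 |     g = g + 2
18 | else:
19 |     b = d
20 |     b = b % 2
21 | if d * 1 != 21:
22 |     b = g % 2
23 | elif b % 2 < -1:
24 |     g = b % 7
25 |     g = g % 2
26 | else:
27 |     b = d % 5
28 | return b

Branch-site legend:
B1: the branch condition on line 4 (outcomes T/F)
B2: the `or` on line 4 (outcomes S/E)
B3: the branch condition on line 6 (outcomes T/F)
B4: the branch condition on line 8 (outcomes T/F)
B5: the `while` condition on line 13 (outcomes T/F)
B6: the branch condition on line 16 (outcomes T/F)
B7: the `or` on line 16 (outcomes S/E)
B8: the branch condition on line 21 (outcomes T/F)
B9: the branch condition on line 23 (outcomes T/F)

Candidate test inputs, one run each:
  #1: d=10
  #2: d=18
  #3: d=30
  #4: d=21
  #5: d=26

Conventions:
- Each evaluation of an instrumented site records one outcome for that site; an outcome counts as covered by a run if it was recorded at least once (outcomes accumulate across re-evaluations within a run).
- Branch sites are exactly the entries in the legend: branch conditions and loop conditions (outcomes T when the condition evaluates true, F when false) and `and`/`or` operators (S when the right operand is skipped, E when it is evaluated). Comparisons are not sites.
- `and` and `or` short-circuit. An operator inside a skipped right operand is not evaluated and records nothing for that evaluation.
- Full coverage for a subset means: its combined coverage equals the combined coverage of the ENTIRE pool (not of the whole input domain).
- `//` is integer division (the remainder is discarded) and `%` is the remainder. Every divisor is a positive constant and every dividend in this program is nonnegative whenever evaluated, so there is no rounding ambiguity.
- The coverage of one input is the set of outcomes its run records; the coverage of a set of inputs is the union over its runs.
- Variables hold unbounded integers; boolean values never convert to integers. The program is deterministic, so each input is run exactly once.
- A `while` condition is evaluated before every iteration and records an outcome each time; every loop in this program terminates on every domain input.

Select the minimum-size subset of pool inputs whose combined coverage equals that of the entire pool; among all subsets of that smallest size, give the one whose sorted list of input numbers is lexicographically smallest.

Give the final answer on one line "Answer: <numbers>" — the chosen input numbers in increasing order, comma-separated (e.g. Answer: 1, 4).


input #1 (d=10): covers B1=F, B2=E, B3=F, B4=F, B5=T, B5=F, B6=F, B7=E, B8=T
input #2 (d=18): covers B1=T, B2=E, B4=F, B5=T, B5=F, B6=T, B7=E, B8=T
input #3 (d=30): covers B1=T, B2=E, B4=T, B5=T, B5=F, B6=T, B7=S, B8=T
input #4 (d=21): covers B1=T, B2=E, B4=F, B5=T, B5=F, B6=T, B7=E, B8=F, B9=F
input #5 (d=26): covers B1=T, B2=E, B4=F, B5=T, B5=F, B6=F, B7=E, B8=T
pool-wide coverage (15 outcomes): B1=T, B1=F, B2=E, B3=F, B4=T, B4=F, B5=T, B5=F, B6=T, B6=F, B7=S, B7=E, B8=T, B8=F, B9=F
every size-1 subset falls short of the 15 outcomes (best: 9/15)
every size-2 subset falls short of the 15 outcomes (best: 13/15)
size 3: inputs {1, 3, 4} cover all 15 outcomes, and no lexicographically smaller subset of this size does
Answer: 1, 3, 4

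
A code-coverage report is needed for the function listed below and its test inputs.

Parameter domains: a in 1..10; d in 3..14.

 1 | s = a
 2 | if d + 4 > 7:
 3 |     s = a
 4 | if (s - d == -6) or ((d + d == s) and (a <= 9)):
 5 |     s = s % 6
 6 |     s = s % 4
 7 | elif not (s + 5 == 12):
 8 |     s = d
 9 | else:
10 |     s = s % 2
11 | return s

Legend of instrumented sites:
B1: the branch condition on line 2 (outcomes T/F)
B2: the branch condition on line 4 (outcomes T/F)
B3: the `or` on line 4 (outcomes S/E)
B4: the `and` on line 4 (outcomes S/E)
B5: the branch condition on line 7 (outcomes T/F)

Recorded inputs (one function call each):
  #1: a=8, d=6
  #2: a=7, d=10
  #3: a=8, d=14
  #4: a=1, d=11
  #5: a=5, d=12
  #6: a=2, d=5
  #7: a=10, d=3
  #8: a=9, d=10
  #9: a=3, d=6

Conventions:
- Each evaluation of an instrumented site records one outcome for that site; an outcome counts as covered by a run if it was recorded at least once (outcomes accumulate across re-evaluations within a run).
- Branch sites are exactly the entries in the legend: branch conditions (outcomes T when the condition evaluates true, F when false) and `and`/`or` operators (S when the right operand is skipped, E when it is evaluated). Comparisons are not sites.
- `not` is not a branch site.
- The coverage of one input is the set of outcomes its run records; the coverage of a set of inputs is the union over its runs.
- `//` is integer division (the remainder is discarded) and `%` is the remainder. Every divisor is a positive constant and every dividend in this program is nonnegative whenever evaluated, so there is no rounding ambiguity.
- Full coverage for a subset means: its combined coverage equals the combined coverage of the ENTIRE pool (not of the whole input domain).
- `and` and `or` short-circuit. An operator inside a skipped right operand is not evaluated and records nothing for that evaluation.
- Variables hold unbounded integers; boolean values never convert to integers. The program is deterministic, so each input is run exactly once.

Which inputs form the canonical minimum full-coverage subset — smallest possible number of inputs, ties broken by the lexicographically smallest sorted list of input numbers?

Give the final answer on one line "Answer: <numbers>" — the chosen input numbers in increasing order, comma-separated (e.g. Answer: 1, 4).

input #1, a=8, d=6: events B1->T, B3->E, B4->S, B2->F, B5->T; outcomes B1=T, B2=F, B3=E, B4=S, B5=T
input #2, a=7, d=10: events B1->T, B3->E, B4->S, B2->F, B5->F; outcomes B1=T, B2=F, B3=E, B4=S, B5=F
input #3, a=8, d=14: events B1->T, B3->S, B2->T; outcomes B1=T, B2=T, B3=S
input #4, a=1, d=11: events B1->T, B3->E, B4->S, B2->F, B5->T; outcomes B1=T, B2=F, B3=E, B4=S, B5=T
input #5, a=5, d=12: events B1->T, B3->E, B4->S, B2->F, B5->T; outcomes B1=T, B2=F, B3=E, B4=S, B5=T
input #6, a=2, d=5: events B1->T, B3->E, B4->S, B2->F, B5->T; outcomes B1=T, B2=F, B3=E, B4=S, B5=T
input #7, a=10, d=3: events B1->F, B3->E, B4->S, B2->F, B5->T; outcomes B1=F, B2=F, B3=E, B4=S, B5=T
input #8, a=9, d=10: events B1->T, B3->E, B4->S, B2->F, B5->T; outcomes B1=T, B2=F, B3=E, B4=S, B5=T
input #9, a=3, d=6: events B1->T, B3->E, B4->S, B2->F, B5->T; outcomes B1=T, B2=F, B3=E, B4=S, B5=T
union over all inputs: B1=T, B1=F, B2=T, B2=F, B3=S, B3=E, B4=S, B5=T, B5=F (9 outcomes)
no size-1 subset reaches all 9 outcomes (best union: 5/9)
no size-2 subset reaches all 9 outcomes (best union: 8/9)
inputs {2, 3, 7} (size 3) cover everything; no size-3 subset with a lexicographically smaller index list covers all 9

Answer: 2, 3, 7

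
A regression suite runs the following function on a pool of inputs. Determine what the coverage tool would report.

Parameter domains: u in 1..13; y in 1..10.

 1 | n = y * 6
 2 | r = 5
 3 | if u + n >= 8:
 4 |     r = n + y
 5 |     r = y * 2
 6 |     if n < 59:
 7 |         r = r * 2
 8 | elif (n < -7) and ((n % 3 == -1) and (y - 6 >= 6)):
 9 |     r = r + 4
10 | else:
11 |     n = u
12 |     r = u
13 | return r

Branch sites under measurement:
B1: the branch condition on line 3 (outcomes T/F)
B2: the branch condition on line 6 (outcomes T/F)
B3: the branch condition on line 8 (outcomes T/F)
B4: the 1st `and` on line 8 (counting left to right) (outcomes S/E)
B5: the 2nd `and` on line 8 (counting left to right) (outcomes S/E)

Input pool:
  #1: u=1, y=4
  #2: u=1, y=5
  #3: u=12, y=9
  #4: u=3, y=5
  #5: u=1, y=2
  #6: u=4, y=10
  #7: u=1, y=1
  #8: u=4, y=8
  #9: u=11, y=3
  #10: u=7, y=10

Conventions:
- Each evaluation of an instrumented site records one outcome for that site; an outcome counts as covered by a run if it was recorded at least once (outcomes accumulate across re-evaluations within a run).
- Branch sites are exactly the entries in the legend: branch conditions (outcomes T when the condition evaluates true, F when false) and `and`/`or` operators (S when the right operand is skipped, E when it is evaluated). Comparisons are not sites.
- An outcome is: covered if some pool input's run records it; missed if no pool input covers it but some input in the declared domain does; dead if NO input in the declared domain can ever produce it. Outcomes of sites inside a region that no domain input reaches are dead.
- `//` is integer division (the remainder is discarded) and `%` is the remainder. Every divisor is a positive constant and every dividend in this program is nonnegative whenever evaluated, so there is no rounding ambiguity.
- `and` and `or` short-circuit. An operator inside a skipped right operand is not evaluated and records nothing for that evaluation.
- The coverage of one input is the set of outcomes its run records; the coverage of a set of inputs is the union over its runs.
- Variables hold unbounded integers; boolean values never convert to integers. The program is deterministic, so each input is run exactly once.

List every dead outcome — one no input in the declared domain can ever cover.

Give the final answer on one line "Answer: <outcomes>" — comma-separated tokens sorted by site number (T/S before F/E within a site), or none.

checking every outcome against all 130 domain inputs:
  B3=T: no domain input ever produces it -> dead
  B4=E: no domain input ever produces it -> dead
  B5=S: no domain input ever produces it -> dead
  B5=E: no domain input ever produces it -> dead
  reachable outcomes have witnesses, e.g. B1=T (e.g. u=1, y=2), B1=F (e.g. u=1, y=1), B2=T (e.g. u=1, y=2), B2=F (e.g. u=1, y=10)

Answer: B3=T, B4=E, B5=S, B5=E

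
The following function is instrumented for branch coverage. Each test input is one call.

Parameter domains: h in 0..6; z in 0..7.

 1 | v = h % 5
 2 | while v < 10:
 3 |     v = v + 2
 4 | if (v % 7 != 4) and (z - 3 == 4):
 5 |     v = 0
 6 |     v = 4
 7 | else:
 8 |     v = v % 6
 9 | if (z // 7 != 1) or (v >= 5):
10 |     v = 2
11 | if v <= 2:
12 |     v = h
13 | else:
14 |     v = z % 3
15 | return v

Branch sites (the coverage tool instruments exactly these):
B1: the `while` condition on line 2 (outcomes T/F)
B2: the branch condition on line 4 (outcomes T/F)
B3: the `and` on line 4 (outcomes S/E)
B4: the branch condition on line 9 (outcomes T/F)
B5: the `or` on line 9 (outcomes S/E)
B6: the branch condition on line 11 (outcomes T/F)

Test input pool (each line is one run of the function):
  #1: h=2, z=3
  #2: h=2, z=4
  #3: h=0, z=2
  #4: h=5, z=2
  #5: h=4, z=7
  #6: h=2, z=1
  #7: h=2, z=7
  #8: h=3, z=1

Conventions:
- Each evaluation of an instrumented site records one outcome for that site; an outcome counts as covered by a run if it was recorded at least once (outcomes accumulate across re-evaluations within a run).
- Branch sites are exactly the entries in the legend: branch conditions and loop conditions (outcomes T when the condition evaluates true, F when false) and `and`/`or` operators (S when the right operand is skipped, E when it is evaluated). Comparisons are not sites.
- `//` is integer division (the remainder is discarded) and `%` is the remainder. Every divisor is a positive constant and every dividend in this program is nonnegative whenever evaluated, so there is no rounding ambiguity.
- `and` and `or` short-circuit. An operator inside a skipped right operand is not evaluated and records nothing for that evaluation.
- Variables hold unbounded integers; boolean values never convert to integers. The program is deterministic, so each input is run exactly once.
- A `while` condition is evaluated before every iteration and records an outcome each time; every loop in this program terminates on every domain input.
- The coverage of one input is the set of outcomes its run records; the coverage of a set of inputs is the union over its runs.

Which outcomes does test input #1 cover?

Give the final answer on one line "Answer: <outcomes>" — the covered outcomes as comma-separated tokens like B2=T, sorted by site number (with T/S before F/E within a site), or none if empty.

Simulating input #1 (h=2, z=3) step by step:
  B1->T, B1->T, B1->T, B1->T, B1->F, B3->E, B2->F, B5->S, B4->T, B6->T
deduplicating events, the covered set is: B1=T, B1=F, B2=F, B3=E, B4=T, B5=S, B6=T

Answer: B1=T, B1=F, B2=F, B3=E, B4=T, B5=S, B6=T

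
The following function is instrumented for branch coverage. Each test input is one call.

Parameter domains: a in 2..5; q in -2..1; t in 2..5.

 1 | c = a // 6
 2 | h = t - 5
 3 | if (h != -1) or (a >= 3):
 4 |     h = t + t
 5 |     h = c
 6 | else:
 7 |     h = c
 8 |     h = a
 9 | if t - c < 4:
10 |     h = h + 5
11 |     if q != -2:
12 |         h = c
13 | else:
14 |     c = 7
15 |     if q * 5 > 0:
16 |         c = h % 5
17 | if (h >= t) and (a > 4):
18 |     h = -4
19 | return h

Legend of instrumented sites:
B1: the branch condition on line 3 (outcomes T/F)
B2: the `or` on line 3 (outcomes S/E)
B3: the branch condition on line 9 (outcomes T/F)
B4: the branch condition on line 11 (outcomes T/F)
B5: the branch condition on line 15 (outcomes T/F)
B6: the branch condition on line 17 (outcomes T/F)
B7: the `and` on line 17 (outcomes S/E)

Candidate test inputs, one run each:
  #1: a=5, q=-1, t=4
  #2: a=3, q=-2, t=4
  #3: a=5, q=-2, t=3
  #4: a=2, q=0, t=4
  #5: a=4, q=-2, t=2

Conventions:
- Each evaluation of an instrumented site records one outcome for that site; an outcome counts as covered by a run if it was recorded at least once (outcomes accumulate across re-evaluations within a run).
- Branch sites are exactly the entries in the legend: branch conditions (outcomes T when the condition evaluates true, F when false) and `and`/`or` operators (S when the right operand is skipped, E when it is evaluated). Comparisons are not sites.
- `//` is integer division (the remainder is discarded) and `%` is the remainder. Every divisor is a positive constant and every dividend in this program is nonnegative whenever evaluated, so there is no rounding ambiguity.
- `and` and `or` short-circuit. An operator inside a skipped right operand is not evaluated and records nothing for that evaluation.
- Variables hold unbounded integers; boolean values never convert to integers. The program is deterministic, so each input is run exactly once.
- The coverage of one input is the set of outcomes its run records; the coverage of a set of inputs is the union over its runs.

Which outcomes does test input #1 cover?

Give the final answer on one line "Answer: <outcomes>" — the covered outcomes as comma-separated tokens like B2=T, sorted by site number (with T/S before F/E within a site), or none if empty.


Event log for input #1 (a=5, q=-1, t=4):
  B2->E, B1->T, B3->F, B5->F, B7->S, B6->F
collecting distinct outcomes: B1=T, B2=E, B3=F, B5=F, B6=F, B7=S
Answer: B1=T, B2=E, B3=F, B5=F, B6=F, B7=S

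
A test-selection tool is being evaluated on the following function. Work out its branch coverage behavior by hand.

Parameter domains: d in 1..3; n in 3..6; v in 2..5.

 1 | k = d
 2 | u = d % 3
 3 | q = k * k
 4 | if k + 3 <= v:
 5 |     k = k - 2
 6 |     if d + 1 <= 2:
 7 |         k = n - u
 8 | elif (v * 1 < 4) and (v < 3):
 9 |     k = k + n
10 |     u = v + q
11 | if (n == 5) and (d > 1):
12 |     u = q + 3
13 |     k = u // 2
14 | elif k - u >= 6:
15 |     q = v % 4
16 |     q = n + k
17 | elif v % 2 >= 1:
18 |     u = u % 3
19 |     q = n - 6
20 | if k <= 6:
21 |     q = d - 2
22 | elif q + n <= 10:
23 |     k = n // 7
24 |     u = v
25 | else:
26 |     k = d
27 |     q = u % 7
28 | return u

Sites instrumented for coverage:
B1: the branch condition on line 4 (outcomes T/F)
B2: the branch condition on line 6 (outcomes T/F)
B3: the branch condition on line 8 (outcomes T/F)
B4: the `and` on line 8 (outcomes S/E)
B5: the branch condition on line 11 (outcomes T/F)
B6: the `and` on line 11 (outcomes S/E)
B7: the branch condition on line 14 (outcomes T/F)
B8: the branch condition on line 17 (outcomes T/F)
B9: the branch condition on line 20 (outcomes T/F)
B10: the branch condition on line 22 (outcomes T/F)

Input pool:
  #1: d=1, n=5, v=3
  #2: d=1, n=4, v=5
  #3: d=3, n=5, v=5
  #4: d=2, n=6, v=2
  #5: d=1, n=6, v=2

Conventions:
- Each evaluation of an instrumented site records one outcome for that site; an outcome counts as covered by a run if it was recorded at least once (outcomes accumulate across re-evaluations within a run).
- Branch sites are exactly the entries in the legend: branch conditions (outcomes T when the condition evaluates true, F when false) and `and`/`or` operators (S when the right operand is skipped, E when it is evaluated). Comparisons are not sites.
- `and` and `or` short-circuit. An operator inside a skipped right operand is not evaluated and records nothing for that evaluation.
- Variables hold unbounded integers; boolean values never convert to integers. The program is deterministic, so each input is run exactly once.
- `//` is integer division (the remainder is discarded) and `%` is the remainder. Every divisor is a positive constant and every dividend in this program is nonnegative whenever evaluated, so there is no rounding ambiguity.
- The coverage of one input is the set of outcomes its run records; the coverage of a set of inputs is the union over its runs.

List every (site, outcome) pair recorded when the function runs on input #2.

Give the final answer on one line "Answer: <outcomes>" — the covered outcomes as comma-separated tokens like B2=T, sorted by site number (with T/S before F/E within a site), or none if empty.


Event log for input #2 (d=1, n=4, v=5):
  B1->T, B2->T, B6->S, B5->F, B7->F, B8->T, B9->T
deduplicating events, the covered set is: B1=T, B2=T, B5=F, B6=S, B7=F, B8=T, B9=T
Answer: B1=T, B2=T, B5=F, B6=S, B7=F, B8=T, B9=T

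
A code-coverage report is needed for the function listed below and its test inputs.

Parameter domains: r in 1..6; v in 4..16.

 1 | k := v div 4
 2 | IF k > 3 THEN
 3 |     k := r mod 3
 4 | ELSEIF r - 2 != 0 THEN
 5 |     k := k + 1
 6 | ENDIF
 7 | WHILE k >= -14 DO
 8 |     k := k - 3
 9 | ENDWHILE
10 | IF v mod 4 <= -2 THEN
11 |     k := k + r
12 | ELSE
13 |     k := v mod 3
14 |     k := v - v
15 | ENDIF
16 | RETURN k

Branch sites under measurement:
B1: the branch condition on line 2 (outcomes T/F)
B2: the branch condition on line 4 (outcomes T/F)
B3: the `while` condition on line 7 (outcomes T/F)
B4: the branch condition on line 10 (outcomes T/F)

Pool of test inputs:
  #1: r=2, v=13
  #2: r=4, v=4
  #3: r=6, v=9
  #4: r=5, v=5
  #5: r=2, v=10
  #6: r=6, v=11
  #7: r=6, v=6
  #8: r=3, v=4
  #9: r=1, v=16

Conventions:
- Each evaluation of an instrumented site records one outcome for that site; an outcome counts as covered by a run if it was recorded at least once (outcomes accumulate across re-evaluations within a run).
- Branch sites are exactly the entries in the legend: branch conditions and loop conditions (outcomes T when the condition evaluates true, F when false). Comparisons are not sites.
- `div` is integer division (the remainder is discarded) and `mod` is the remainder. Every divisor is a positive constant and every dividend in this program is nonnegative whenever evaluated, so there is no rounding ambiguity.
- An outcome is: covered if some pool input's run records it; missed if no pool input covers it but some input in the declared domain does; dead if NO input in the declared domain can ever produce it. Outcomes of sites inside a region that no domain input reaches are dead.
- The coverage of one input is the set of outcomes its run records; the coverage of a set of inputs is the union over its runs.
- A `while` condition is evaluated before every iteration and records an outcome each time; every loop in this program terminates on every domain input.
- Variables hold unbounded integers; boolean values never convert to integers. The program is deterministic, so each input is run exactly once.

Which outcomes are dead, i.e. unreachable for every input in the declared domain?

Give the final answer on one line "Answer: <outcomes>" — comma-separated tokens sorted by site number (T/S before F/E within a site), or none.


running all 78 domain inputs and tallying outcomes:
  B4=T: unreachable across the whole domain -> dead
  reachable outcomes have witnesses, e.g. B1=T (e.g. r=1, v=16), B1=F (e.g. r=1, v=4), B2=T (e.g. r=1, v=4), B2=F (e.g. r=2, v=4)
Answer: B4=T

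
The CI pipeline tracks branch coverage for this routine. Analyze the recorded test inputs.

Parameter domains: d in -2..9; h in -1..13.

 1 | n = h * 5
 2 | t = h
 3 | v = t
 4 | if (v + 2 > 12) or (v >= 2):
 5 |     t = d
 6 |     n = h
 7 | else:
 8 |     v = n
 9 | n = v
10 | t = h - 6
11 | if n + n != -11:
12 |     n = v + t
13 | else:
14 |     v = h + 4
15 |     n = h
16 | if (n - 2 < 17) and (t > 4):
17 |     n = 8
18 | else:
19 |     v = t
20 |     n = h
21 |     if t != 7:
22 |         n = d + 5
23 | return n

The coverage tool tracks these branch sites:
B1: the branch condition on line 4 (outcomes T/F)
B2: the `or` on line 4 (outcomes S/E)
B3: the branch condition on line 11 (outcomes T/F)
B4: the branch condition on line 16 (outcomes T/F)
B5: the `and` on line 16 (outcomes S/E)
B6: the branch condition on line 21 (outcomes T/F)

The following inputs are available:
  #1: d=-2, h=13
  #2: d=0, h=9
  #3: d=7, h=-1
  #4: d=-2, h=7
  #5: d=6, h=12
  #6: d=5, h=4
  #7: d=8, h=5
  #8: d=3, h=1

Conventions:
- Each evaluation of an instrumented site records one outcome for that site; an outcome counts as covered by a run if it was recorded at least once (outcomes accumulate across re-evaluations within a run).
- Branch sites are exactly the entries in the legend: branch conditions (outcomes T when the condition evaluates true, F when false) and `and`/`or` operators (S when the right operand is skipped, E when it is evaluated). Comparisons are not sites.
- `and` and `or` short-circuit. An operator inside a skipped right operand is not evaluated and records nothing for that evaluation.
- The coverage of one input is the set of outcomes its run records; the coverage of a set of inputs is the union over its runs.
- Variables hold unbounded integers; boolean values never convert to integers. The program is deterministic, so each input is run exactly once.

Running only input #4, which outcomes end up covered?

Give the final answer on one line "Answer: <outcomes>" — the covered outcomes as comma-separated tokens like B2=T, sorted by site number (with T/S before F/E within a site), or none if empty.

Event log for input #4 (d=-2, h=7):
  B2->E, B1->T, B3->T, B5->E, B4->F, B6->T
deduplicating events, the covered set is: B1=T, B2=E, B3=T, B4=F, B5=E, B6=T

Answer: B1=T, B2=E, B3=T, B4=F, B5=E, B6=T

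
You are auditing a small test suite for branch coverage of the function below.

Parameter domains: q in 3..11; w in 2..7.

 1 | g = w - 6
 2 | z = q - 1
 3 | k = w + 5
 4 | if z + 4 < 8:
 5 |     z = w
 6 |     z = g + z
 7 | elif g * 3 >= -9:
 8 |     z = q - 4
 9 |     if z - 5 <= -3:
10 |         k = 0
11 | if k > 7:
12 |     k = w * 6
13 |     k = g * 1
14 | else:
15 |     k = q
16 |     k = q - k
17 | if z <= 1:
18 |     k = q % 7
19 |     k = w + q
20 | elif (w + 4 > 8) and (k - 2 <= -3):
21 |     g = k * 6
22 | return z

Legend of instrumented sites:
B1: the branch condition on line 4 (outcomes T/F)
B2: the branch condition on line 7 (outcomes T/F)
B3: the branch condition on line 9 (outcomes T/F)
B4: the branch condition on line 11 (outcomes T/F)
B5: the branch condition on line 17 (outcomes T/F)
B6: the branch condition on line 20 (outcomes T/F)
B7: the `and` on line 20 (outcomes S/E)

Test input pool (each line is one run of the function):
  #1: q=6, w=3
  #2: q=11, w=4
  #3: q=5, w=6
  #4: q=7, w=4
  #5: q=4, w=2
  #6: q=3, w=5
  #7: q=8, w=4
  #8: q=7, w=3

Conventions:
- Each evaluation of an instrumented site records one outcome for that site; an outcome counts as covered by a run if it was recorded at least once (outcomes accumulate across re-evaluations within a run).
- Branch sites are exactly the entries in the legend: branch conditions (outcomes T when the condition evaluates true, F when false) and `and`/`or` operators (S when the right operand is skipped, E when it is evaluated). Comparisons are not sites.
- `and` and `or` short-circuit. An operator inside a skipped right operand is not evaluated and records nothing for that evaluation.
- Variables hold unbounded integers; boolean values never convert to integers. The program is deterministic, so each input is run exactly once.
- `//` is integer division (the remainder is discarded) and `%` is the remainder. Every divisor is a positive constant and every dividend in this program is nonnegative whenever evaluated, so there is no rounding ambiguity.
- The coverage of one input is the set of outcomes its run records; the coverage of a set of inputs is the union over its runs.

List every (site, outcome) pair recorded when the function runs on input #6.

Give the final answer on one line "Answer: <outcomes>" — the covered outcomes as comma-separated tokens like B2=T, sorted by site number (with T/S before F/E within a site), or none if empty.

Event log for input #6 (q=3, w=5):
  B1->T, B4->T, B5->F, B7->E, B6->T
deduplicating events, the covered set is: B1=T, B4=T, B5=F, B6=T, B7=E

Answer: B1=T, B4=T, B5=F, B6=T, B7=E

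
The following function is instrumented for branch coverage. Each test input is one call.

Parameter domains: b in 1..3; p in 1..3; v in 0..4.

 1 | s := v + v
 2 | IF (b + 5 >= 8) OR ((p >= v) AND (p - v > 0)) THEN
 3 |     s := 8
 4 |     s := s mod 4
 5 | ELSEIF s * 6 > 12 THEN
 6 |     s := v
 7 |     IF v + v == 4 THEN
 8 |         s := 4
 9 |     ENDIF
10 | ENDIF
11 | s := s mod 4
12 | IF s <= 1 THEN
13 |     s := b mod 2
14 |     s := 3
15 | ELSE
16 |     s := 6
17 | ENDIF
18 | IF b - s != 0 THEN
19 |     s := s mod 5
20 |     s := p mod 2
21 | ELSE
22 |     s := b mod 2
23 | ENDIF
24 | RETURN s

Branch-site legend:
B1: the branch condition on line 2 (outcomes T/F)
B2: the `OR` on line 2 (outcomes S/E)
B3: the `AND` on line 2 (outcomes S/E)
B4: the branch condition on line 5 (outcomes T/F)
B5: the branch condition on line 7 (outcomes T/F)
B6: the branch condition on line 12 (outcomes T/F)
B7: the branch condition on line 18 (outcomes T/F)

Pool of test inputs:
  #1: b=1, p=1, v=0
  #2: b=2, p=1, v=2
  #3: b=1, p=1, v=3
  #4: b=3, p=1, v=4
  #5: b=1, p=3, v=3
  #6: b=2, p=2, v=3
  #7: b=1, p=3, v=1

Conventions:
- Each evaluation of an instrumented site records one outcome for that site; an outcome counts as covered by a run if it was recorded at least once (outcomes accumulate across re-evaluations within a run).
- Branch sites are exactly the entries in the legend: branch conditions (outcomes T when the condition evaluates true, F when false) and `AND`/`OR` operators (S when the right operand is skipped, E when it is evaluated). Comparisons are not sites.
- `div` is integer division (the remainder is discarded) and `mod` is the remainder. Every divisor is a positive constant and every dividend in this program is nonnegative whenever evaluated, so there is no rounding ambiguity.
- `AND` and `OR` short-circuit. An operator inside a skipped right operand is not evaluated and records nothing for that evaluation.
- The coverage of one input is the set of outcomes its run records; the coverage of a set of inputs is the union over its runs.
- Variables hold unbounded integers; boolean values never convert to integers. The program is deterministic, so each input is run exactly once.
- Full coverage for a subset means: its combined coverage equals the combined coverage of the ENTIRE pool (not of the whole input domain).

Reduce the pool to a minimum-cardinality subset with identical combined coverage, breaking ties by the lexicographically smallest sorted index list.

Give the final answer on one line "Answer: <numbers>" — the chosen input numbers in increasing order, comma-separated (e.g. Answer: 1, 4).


run #1 (b=1, p=1, v=0) runs B2->E, B3->E, B1->T, B6->T, B7->T; records B1=T, B2=E, B3=E, B6=T, B7=T
run #2 (b=2, p=1, v=2) runs B2->E, B3->S, B1->F, B4->T, B5->T, B6->T, B7->T; records B1=F, B2=E, B3=S, B4=T, B5=T, B6=T, B7=T
run #3 (b=1, p=1, v=3) runs B2->E, B3->S, B1->F, B4->T, B5->F, B6->F, B7->T; records B1=F, B2=E, B3=S, B4=T, B5=F, B6=F, B7=T
run #4 (b=3, p=1, v=4) runs B2->S, B1->T, B6->T, B7->F; records B1=T, B2=S, B6=T, B7=F
run #5 (b=1, p=3, v=3) runs B2->E, B3->E, B1->F, B4->T, B5->F, B6->F, B7->T; records B1=F, B2=E, B3=E, B4=T, B5=F, B6=F, B7=T
run #6 (b=2, p=2, v=3) runs B2->E, B3->S, B1->F, B4->T, B5->F, B6->F, B7->T; records B1=F, B2=E, B3=S, B4=T, B5=F, B6=F, B7=T
run #7 (b=1, p=3, v=1) runs B2->E, B3->E, B1->T, B6->T, B7->T; records B1=T, B2=E, B3=E, B6=T, B7=T
pool-wide coverage (13 outcomes): B1=T, B1=F, B2=S, B2=E, B3=S, B3=E, B4=T, B5=T, B5=F, B6=T, B6=F, B7=T, B7=F
every size-1 subset falls short of the 13 outcomes (best: 7/13)
every size-2 subset falls short of the 13 outcomes (best: 11/13)
size 3: inputs {2, 4, 5} cover all 13 outcomes, and no lexicographically smaller subset of this size does
Answer: 2, 4, 5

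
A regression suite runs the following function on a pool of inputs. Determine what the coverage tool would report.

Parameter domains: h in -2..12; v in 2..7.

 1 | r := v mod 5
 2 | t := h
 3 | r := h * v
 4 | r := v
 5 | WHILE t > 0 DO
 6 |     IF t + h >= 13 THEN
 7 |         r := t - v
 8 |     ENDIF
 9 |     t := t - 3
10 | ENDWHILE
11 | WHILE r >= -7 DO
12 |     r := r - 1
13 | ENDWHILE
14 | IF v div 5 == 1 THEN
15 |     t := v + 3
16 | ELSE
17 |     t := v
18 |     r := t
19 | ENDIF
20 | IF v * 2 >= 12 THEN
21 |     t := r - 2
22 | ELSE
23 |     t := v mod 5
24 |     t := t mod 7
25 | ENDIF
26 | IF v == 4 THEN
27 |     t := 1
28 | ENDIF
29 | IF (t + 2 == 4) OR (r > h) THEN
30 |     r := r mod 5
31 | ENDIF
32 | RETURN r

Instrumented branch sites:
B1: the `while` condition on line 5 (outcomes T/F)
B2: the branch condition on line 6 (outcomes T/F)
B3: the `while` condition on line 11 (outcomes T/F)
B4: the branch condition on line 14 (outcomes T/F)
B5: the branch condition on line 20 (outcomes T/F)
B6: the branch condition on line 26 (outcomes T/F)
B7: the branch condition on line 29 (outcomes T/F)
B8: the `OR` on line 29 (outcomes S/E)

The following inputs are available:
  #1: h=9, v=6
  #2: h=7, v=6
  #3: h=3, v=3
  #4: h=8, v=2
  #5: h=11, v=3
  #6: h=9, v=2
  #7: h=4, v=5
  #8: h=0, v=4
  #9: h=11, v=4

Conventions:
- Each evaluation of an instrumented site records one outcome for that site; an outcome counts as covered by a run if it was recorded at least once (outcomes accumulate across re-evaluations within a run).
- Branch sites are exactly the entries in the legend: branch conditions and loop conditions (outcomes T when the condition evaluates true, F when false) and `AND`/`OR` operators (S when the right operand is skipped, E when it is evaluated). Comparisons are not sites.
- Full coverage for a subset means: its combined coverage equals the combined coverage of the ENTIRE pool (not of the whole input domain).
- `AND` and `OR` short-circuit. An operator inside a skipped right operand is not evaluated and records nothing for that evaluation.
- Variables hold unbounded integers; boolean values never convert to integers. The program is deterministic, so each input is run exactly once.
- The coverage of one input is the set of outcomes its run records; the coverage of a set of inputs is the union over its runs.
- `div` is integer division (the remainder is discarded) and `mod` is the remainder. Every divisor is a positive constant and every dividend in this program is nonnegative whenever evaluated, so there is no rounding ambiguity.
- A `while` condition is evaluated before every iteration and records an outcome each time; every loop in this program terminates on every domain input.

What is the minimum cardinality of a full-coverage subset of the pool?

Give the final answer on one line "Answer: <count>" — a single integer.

#1 (h=9, v=6) -> B1->T, B2->T, B1->T, B2->T, B1->T, B2->F, B1->F, B3->T, B3->T, B3->T, B3->T, B3->T, B3->T, B3->T, ...; covered: B1=T, B1=F, B2=T, B2=F, B3=T, B3=F, B4=T, B5=T, B6=F, B7=F, B8=E
#2 (h=7, v=6) -> B1->T, B2->T, B1->T, B2->F, B1->T, B2->F, B1->F, B3->T, B3->T, B3->T, B3->T, B3->T, B3->T, B3->T, ...; covered: B1=T, B1=F, B2=T, B2=F, B3=T, B3=F, B4=T, B5=T, B6=F, B7=F, B8=E
#3 (h=3, v=3) -> B1->T, B2->F, B1->F, B3->T, B3->T, B3->T, B3->T, B3->T, B3->T, B3->T, B3->T, B3->T, B3->T, B3->T, ...; covered: B1=T, B1=F, B2=F, B3=T, B3=F, B4=F, B5=F, B6=F, B7=F, B8=E
#4 (h=8, v=2) -> B1->T, B2->T, B1->T, B2->T, B1->T, B2->F, B1->F, B3->T, B3->T, B3->T, B3->T, B3->T, B3->T, B3->T, ...; covered: B1=T, B1=F, B2=T, B2=F, B3=T, B3=F, B4=F, B5=F, B6=F, B7=T, B8=S
#5 (h=11, v=3) -> B1->T, B2->T, B1->T, B2->T, B1->T, B2->T, B1->T, B2->T, B1->F, B3->T, B3->T, B3->T, B3->T, B3->T, ...; covered: B1=T, B1=F, B2=T, B3=T, B3=F, B4=F, B5=F, B6=F, B7=F, B8=E
#6 (h=9, v=2) -> B1->T, B2->T, B1->T, B2->T, B1->T, B2->F, B1->F, B3->T, B3->T, B3->T, B3->T, B3->T, B3->T, B3->T, ...; covered: B1=T, B1=F, B2=T, B2=F, B3=T, B3=F, B4=F, B5=F, B6=F, B7=T, B8=S
#7 (h=4, v=5) -> B1->T, B2->F, B1->T, B2->F, B1->F, B3->T, B3->T, B3->T, B3->T, B3->T, B3->T, B3->T, B3->T, B3->T, ...; covered: B1=T, B1=F, B2=F, B3=T, B3=F, B4=T, B5=F, B6=F, B7=F, B8=E
#8 (h=0, v=4) -> B1->F, B3->T, B3->T, B3->T, B3->T, B3->T, B3->T, B3->T, B3->T, B3->T, B3->T, B3->T, B3->T, B3->F, ...; covered: B1=F, B3=T, B3=F, B4=F, B5=F, B6=T, B7=T, B8=E
#9 (h=11, v=4) -> B1->T, B2->T, B1->T, B2->T, B1->T, B2->T, B1->T, B2->T, B1->F, B3->T, B3->T, B3->T, B3->T, B3->T, ...; covered: B1=T, B1=F, B2=T, B3=T, B3=F, B4=F, B5=F, B6=T, B7=F, B8=E
together the pool reaches 16 outcomes: B1=T, B1=F, B2=T, B2=F, B3=T, B3=F, B4=T, B4=F, B5=T, B5=F, B6=T, B6=F, B7=T, B7=F, B8=S, B8=E
checked all size-1 subsets: none covers 16 outcomes (max 11/16)
checked all size-2 subsets: none covers 16 outcomes (max 15/16)
the canonical winner is {1, 4, 8}: size 3, full 16-outcome coverage, earliest index list among size-3 covers

Answer: 3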